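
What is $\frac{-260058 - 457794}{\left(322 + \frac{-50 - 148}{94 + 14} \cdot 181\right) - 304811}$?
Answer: $\frac{4307112}{1828925} \approx 2.355$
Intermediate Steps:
$\frac{-260058 - 457794}{\left(322 + \frac{-50 - 148}{94 + 14} \cdot 181\right) - 304811} = - \frac{717852}{\left(322 + - \frac{198}{108} \cdot 181\right) - 304811} = - \frac{717852}{\left(322 + \left(-198\right) \frac{1}{108} \cdot 181\right) - 304811} = - \frac{717852}{\left(322 - \frac{1991}{6}\right) - 304811} = - \frac{717852}{- \frac{59}{6} - 304811} = - \frac{717852}{- \frac{1828925}{6}} = \left(-717852\right) \left(- \frac{6}{1828925}\right) = \frac{4307112}{1828925}$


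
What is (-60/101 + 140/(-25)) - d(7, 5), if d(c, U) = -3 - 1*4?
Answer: 407/505 ≈ 0.80594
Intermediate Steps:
d(c, U) = -7 (d(c, U) = -3 - 4 = -7)
(-60/101 + 140/(-25)) - d(7, 5) = (-60/101 + 140/(-25)) - 1*(-7) = (-60*1/101 + 140*(-1/25)) + 7 = (-60/101 - 28/5) + 7 = -3128/505 + 7 = 407/505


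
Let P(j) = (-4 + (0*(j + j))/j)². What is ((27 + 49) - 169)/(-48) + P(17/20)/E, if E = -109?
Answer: 3123/1744 ≈ 1.7907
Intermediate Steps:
P(j) = 16 (P(j) = (-4 + (0*(2*j))/j)² = (-4 + 0/j)² = (-4 + 0)² = (-4)² = 16)
((27 + 49) - 169)/(-48) + P(17/20)/E = ((27 + 49) - 169)/(-48) + 16/(-109) = (76 - 169)*(-1/48) + 16*(-1/109) = -93*(-1/48) - 16/109 = 31/16 - 16/109 = 3123/1744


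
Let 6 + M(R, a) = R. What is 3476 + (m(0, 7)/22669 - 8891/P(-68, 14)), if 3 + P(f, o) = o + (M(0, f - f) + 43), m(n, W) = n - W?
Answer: 3580726897/1088112 ≈ 3290.8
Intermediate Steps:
M(R, a) = -6 + R
P(f, o) = 34 + o (P(f, o) = -3 + (o + ((-6 + 0) + 43)) = -3 + (o + (-6 + 43)) = -3 + (o + 37) = -3 + (37 + o) = 34 + o)
3476 + (m(0, 7)/22669 - 8891/P(-68, 14)) = 3476 + ((0 - 1*7)/22669 - 8891/(34 + 14)) = 3476 + ((0 - 7)*(1/22669) - 8891/48) = 3476 + (-7*1/22669 - 8891*1/48) = 3476 + (-7/22669 - 8891/48) = 3476 - 201550415/1088112 = 3580726897/1088112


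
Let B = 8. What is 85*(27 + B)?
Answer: 2975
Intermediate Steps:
85*(27 + B) = 85*(27 + 8) = 85*35 = 2975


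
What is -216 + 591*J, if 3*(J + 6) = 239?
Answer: 43321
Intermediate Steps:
J = 221/3 (J = -6 + (⅓)*239 = -6 + 239/3 = 221/3 ≈ 73.667)
-216 + 591*J = -216 + 591*(221/3) = -216 + 43537 = 43321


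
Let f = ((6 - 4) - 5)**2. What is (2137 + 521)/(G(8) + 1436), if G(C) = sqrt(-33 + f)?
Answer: 477111/257765 - 1329*I*sqrt(6)/515530 ≈ 1.851 - 0.0063146*I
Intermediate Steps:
f = 9 (f = (2 - 5)**2 = (-3)**2 = 9)
G(C) = 2*I*sqrt(6) (G(C) = sqrt(-33 + 9) = sqrt(-24) = 2*I*sqrt(6))
(2137 + 521)/(G(8) + 1436) = (2137 + 521)/(2*I*sqrt(6) + 1436) = 2658/(1436 + 2*I*sqrt(6))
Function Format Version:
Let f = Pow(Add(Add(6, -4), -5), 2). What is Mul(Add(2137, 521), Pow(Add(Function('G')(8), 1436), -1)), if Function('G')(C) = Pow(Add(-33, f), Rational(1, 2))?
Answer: Add(Rational(477111, 257765), Mul(Rational(-1329, 515530), I, Pow(6, Rational(1, 2)))) ≈ Add(1.8510, Mul(-0.0063146, I))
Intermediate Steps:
f = 9 (f = Pow(Add(2, -5), 2) = Pow(-3, 2) = 9)
Function('G')(C) = Mul(2, I, Pow(6, Rational(1, 2))) (Function('G')(C) = Pow(Add(-33, 9), Rational(1, 2)) = Pow(-24, Rational(1, 2)) = Mul(2, I, Pow(6, Rational(1, 2))))
Mul(Add(2137, 521), Pow(Add(Function('G')(8), 1436), -1)) = Mul(Add(2137, 521), Pow(Add(Mul(2, I, Pow(6, Rational(1, 2))), 1436), -1)) = Mul(2658, Pow(Add(1436, Mul(2, I, Pow(6, Rational(1, 2)))), -1))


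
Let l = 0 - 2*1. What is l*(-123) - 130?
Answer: 116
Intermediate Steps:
l = -2 (l = 0 - 2 = -2)
l*(-123) - 130 = -2*(-123) - 130 = 246 - 130 = 116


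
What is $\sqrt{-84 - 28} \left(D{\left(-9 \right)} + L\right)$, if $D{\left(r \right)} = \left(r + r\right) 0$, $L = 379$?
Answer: $1516 i \sqrt{7} \approx 4011.0 i$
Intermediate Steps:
$D{\left(r \right)} = 0$ ($D{\left(r \right)} = 2 r 0 = 0$)
$\sqrt{-84 - 28} \left(D{\left(-9 \right)} + L\right) = \sqrt{-84 - 28} \left(0 + 379\right) = \sqrt{-112} \cdot 379 = 4 i \sqrt{7} \cdot 379 = 1516 i \sqrt{7}$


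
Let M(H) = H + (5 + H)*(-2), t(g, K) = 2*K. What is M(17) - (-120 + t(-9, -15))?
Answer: 123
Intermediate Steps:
M(H) = -10 - H (M(H) = H + (-10 - 2*H) = -10 - H)
M(17) - (-120 + t(-9, -15)) = (-10 - 1*17) - (-120 + 2*(-15)) = (-10 - 17) - (-120 - 30) = -27 - 1*(-150) = -27 + 150 = 123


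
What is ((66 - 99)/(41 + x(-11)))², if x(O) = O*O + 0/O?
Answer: 121/2916 ≈ 0.041495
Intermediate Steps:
x(O) = O² (x(O) = O² + 0 = O²)
((66 - 99)/(41 + x(-11)))² = ((66 - 99)/(41 + (-11)²))² = (-33/(41 + 121))² = (-33/162)² = (-33*1/162)² = (-11/54)² = 121/2916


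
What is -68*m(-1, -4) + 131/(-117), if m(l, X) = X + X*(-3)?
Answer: -63779/117 ≈ -545.12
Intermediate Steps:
m(l, X) = -2*X (m(l, X) = X - 3*X = -2*X)
-68*m(-1, -4) + 131/(-117) = -(-136)*(-4) + 131/(-117) = -68*8 + 131*(-1/117) = -544 - 131/117 = -63779/117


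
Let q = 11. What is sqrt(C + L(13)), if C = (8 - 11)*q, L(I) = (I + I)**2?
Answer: sqrt(643) ≈ 25.357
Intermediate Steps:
L(I) = 4*I**2 (L(I) = (2*I)**2 = 4*I**2)
C = -33 (C = (8 - 11)*11 = -3*11 = -33)
sqrt(C + L(13)) = sqrt(-33 + 4*13**2) = sqrt(-33 + 4*169) = sqrt(-33 + 676) = sqrt(643)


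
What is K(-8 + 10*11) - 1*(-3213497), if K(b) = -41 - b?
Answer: 3213354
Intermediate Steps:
K(-8 + 10*11) - 1*(-3213497) = (-41 - (-8 + 10*11)) - 1*(-3213497) = (-41 - (-8 + 110)) + 3213497 = (-41 - 1*102) + 3213497 = (-41 - 102) + 3213497 = -143 + 3213497 = 3213354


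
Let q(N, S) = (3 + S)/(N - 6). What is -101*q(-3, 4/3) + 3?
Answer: 1394/27 ≈ 51.630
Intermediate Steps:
q(N, S) = (3 + S)/(-6 + N)
-101*q(-3, 4/3) + 3 = -101*(3 + 4/3)/(-6 - 3) + 3 = -101*(3 + 4*(⅓))/(-9) + 3 = -(-101)*(3 + 4/3)/9 + 3 = -(-101)*13/(9*3) + 3 = -101*(-13/27) + 3 = 1313/27 + 3 = 1394/27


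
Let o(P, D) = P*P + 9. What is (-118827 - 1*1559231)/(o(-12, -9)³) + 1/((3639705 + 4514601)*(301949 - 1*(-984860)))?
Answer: -1956435581615589395/4175734498508062962 ≈ -0.46852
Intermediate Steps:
o(P, D) = 9 + P² (o(P, D) = P² + 9 = 9 + P²)
(-118827 - 1*1559231)/(o(-12, -9)³) + 1/((3639705 + 4514601)*(301949 - 1*(-984860))) = (-118827 - 1*1559231)/((9 + (-12)²)³) + 1/((3639705 + 4514601)*(301949 - 1*(-984860))) = (-118827 - 1559231)/((9 + 144)³) + 1/(8154306*(301949 + 984860)) = -1678058/(153³) + (1/8154306)/1286809 = -1678058/3581577 + (1/8154306)*(1/1286809) = -1678058*1/3581577 + 1/10493034349554 = -1678058/3581577 + 1/10493034349554 = -1956435581615589395/4175734498508062962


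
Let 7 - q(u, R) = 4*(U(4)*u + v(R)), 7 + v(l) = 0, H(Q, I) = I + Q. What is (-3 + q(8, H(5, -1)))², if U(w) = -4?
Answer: 25600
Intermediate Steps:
v(l) = -7 (v(l) = -7 + 0 = -7)
q(u, R) = 35 + 16*u (q(u, R) = 7 - 4*(-4*u - 7) = 7 - 4*(-7 - 4*u) = 7 - (-28 - 16*u) = 7 + (28 + 16*u) = 35 + 16*u)
(-3 + q(8, H(5, -1)))² = (-3 + (35 + 16*8))² = (-3 + (35 + 128))² = (-3 + 163)² = 160² = 25600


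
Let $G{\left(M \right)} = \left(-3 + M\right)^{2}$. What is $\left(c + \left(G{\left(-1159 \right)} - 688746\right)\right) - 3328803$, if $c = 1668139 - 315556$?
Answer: $-1314722$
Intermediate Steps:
$c = 1352583$
$\left(c + \left(G{\left(-1159 \right)} - 688746\right)\right) - 3328803 = \left(1352583 - \left(688746 - \left(-3 - 1159\right)^{2}\right)\right) - 3328803 = \left(1352583 - \left(688746 - \left(-1162\right)^{2}\right)\right) - 3328803 = \left(1352583 + \left(1350244 - 688746\right)\right) - 3328803 = \left(1352583 + 661498\right) - 3328803 = 2014081 - 3328803 = -1314722$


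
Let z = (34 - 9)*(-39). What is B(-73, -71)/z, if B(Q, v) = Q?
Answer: 73/975 ≈ 0.074872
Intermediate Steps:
z = -975 (z = 25*(-39) = -975)
B(-73, -71)/z = -73/(-975) = -73*(-1/975) = 73/975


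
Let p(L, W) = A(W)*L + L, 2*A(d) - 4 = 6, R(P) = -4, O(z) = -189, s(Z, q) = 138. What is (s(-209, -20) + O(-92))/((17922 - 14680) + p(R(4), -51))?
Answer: -51/3218 ≈ -0.015848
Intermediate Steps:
A(d) = 5 (A(d) = 2 + (½)*6 = 2 + 3 = 5)
p(L, W) = 6*L (p(L, W) = 5*L + L = 6*L)
(s(-209, -20) + O(-92))/((17922 - 14680) + p(R(4), -51)) = (138 - 189)/((17922 - 14680) + 6*(-4)) = -51/(3242 - 24) = -51/3218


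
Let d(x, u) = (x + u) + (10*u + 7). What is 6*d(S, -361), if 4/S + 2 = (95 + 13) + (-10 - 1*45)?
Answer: -404320/17 ≈ -23784.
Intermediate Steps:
S = 4/51 (S = 4/(-2 + ((95 + 13) + (-10 - 1*45))) = 4/(-2 + (108 + (-10 - 45))) = 4/(-2 + (108 - 55)) = 4/(-2 + 53) = 4/51 ≈ 0.078431)
d(x, u) = 7 + x + 11*u (d(x, u) = (u + x) + (7 + 10*u) = 7 + x + 11*u)
6*d(S, -361) = 6*(7 + 4/51 + 11*(-361)) = 6*(7 + 4/51 - 3971) = 6*(-202160/51) = -404320/17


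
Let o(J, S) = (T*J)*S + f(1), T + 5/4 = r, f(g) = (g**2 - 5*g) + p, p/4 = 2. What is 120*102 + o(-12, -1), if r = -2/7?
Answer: 85579/7 ≈ 12226.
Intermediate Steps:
p = 8 (p = 4*2 = 8)
f(g) = 8 + g**2 - 5*g (f(g) = (g**2 - 5*g) + 8 = 8 + g**2 - 5*g)
r = -2/7 (r = -2*1/7 = -2/7 ≈ -0.28571)
T = -43/28 (T = -5/4 - 2/7 = -43/28 ≈ -1.5357)
o(J, S) = 4 - 43*J*S/28 (o(J, S) = (-43*J/28)*S + (8 + 1**2 - 5*1) = -43*J*S/28 + (8 + 1 - 5) = -43*J*S/28 + 4 = 4 - 43*J*S/28)
120*102 + o(-12, -1) = 120*102 + (4 - 43/28*(-12)*(-1)) = 12240 + (4 - 129/7) = 12240 - 101/7 = 85579/7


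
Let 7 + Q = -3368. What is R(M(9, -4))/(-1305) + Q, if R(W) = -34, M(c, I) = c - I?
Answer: -4404341/1305 ≈ -3375.0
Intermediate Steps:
Q = -3375 (Q = -7 - 3368 = -3375)
R(M(9, -4))/(-1305) + Q = -34/(-1305) - 3375 = -34*(-1/1305) - 3375 = 34/1305 - 3375 = -4404341/1305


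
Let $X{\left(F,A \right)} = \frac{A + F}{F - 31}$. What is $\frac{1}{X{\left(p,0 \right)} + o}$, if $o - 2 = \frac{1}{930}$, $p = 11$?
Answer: $\frac{1860}{2699} \approx 0.68914$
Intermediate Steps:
$X{\left(F,A \right)} = \frac{A + F}{-31 + F}$
$o = \frac{1861}{930}$ ($o = 2 + \frac{1}{930} = \frac{1861}{930} \approx 2.0011$)
$\frac{1}{X{\left(p,0 \right)} + o} = \frac{1}{\frac{0 + 11}{-31 + 11} + \frac{1861}{930}} = \frac{1}{\frac{1}{-20} \cdot 11 + \frac{1861}{930}} = \frac{1}{\left(- \frac{1}{20}\right) 11 + \frac{1861}{930}} = \frac{1}{- \frac{11}{20} + \frac{1861}{930}} = \frac{1}{\frac{2699}{1860}} = \frac{1860}{2699}$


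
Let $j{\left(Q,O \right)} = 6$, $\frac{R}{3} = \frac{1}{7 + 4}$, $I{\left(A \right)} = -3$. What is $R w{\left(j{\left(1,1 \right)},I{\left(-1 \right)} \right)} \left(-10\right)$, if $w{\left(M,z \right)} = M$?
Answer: $- \frac{180}{11} \approx -16.364$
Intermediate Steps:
$R = \frac{3}{11}$ ($R = \frac{3}{7 + 4} = \frac{3}{11} \approx 0.27273$)
$R w{\left(j{\left(1,1 \right)},I{\left(-1 \right)} \right)} \left(-10\right) = \frac{3}{11} \cdot 6 \left(-10\right) = \frac{18}{11} \left(-10\right) = - \frac{180}{11}$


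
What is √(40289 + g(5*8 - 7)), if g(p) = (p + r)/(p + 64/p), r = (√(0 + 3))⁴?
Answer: √53562157259/1153 ≈ 200.72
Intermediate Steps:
r = 9 (r = (√3)⁴ = 9)
g(p) = (9 + p)/(p + 64/p) (g(p) = (p + 9)/(p + 64/p) = (9 + p)/(p + 64/p))
√(40289 + g(5*8 - 7)) = √(40289 + (5*8 - 7)*(9 + (5*8 - 7))/(64 + (5*8 - 7)²)) = √(40289 + (40 - 7)*(9 + (40 - 7))/(64 + (40 - 7)²)) = √(40289 + 33*(9 + 33)/(64 + 33²)) = √(40289 + 33*42/(64 + 1089)) = √(40289 + 33*42/1153) = √(40289 + 33*(1/1153)*42) = √(40289 + 1386/1153) = √(46454603/1153) = √53562157259/1153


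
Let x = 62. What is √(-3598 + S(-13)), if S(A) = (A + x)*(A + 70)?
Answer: I*√805 ≈ 28.373*I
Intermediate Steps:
S(A) = (62 + A)*(70 + A) (S(A) = (A + 62)*(A + 70) = (62 + A)*(70 + A))
√(-3598 + S(-13)) = √(-3598 + (4340 + (-13)² + 132*(-13))) = √(-3598 + (4340 + 169 - 1716)) = √(-3598 + 2793) = √(-805) = I*√805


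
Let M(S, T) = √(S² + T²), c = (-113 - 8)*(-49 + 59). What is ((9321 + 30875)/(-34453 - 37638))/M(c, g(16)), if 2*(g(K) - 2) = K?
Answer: -10049*√14642/2638891055 ≈ -0.00046079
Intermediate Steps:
g(K) = 2 + K/2
c = -1210 (c = -121*10 = -1210)
((9321 + 30875)/(-34453 - 37638))/M(c, g(16)) = ((9321 + 30875)/(-34453 - 37638))/(√((-1210)² + (2 + (½)*16)²)) = (40196/(-72091))/(√(1464100 + (2 + 8)²)) = (40196*(-1/72091))/(√(1464100 + 10²)) = -40196/(72091*√(1464100 + 100)) = -40196*√14642/146420/72091 = -10049*√14642/2638891055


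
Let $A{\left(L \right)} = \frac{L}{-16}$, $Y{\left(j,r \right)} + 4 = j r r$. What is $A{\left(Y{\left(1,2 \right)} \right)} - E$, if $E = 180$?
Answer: $-180$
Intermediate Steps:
$Y{\left(j,r \right)} = -4 + j r^{2}$ ($Y{\left(j,r \right)} = -4 + j r r = -4 + j r^{2}$)
$A{\left(L \right)} = - \frac{L}{16}$ ($A{\left(L \right)} = L \left(- \frac{1}{16}\right) = - \frac{L}{16}$)
$A{\left(Y{\left(1,2 \right)} \right)} - E = - \frac{-4 + 1 \cdot 2^{2}}{16} - 180 = - \frac{-4 + 1 \cdot 4}{16} - 180 = - \frac{-4 + 4}{16} - 180 = \left(- \frac{1}{16}\right) 0 - 180 = 0 - 180 = -180$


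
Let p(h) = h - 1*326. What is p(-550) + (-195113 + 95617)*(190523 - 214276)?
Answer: 2363327612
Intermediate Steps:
p(h) = -326 + h (p(h) = h - 326 = -326 + h)
p(-550) + (-195113 + 95617)*(190523 - 214276) = (-326 - 550) + (-195113 + 95617)*(190523 - 214276) = -876 - 99496*(-23753) = -876 + 2363328488 = 2363327612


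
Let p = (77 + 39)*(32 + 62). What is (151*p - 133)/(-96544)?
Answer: -1646371/96544 ≈ -17.053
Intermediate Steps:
p = 10904 (p = 116*94 = 10904)
(151*p - 133)/(-96544) = (151*10904 - 133)/(-96544) = (1646504 - 133)*(-1/96544) = 1646371*(-1/96544) = -1646371/96544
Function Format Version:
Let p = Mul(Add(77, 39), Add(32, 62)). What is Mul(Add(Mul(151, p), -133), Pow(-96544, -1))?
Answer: Rational(-1646371, 96544) ≈ -17.053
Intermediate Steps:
p = 10904 (p = Mul(116, 94) = 10904)
Mul(Add(Mul(151, p), -133), Pow(-96544, -1)) = Mul(Add(Mul(151, 10904), -133), Pow(-96544, -1)) = Mul(Add(1646504, -133), Rational(-1, 96544)) = Mul(1646371, Rational(-1, 96544)) = Rational(-1646371, 96544)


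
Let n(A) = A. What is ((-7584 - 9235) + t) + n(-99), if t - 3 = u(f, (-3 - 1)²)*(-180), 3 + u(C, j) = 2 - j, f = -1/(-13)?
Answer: -13855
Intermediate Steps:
f = 1/13 (f = -1*(-1/13) = 1/13 ≈ 0.076923)
u(C, j) = -1 - j (u(C, j) = -3 + (2 - j) = -1 - j)
t = 3063 (t = 3 + (-1 - (-3 - 1)²)*(-180) = 3 + (-1 - 1*(-4)²)*(-180) = 3 + (-1 - 1*16)*(-180) = 3 + (-1 - 16)*(-180) = 3 - 17*(-180) = 3 + 3060 = 3063)
((-7584 - 9235) + t) + n(-99) = ((-7584 - 9235) + 3063) - 99 = (-16819 + 3063) - 99 = -13756 - 99 = -13855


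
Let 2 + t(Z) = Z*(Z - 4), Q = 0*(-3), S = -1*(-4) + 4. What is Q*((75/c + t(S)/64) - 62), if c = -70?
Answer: 0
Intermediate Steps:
S = 8 (S = 4 + 4 = 8)
Q = 0
t(Z) = -2 + Z*(-4 + Z) (t(Z) = -2 + Z*(Z - 4) = -2 + Z*(-4 + Z))
Q*((75/c + t(S)/64) - 62) = 0*((75/(-70) + (-2 + 8² - 4*8)/64) - 62) = 0*((75*(-1/70) + (-2 + 64 - 32)*(1/64)) - 62) = 0*((-15/14 + 30*(1/64)) - 62) = 0*((-15/14 + 15/32) - 62) = 0*(-135/224 - 62) = 0*(-14023/224) = 0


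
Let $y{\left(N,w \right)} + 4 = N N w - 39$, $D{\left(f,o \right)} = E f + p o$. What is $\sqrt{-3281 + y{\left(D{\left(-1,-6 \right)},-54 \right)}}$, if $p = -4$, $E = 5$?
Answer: $i \sqrt{22818} \approx 151.06 i$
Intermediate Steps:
$D{\left(f,o \right)} = - 4 o + 5 f$ ($D{\left(f,o \right)} = 5 f - 4 o = - 4 o + 5 f$)
$y{\left(N,w \right)} = -43 + w N^{2}$ ($y{\left(N,w \right)} = -4 + \left(N N w - 39\right) = -4 + \left(N^{2} w - 39\right) = -4 + \left(w N^{2} - 39\right) = -4 + \left(-39 + w N^{2}\right) = -43 + w N^{2}$)
$\sqrt{-3281 + y{\left(D{\left(-1,-6 \right)},-54 \right)}} = \sqrt{-3281 - \left(43 + 54 \left(\left(-4\right) \left(-6\right) + 5 \left(-1\right)\right)^{2}\right)} = \sqrt{-3281 - \left(43 + 54 \left(24 - 5\right)^{2}\right)} = \sqrt{-3281 - \left(43 + 54 \cdot 19^{2}\right)} = \sqrt{-3281 - 19537} = \sqrt{-22818} = i \sqrt{22818}$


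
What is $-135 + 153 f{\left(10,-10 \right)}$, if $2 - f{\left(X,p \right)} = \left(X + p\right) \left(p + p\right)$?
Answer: $171$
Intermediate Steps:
$f{\left(X,p \right)} = 2 - 2 p \left(X + p\right)$ ($f{\left(X,p \right)} = 2 - \left(X + p\right) \left(p + p\right) = 2 - \left(X + p\right) 2 p = 2 - 2 p \left(X + p\right)$)
$-135 + 153 f{\left(10,-10 \right)} = -135 + 153 \left(2 - 2 \left(-10\right)^{2} - 20 \left(-10\right)\right) = -135 + 153 \left(2 - 200 + 200\right) = -135 + 153 \cdot 2 = -135 + 306 = 171$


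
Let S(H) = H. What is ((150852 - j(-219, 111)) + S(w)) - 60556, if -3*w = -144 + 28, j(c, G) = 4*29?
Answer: 270656/3 ≈ 90219.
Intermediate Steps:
j(c, G) = 116
w = 116/3 (w = -(-144 + 28)/3 = -1/3*(-116) = 116/3 ≈ 38.667)
((150852 - j(-219, 111)) + S(w)) - 60556 = ((150852 - 1*116) + 116/3) - 60556 = ((150852 - 116) + 116/3) - 60556 = (150736 + 116/3) - 60556 = 452324/3 - 60556 = 270656/3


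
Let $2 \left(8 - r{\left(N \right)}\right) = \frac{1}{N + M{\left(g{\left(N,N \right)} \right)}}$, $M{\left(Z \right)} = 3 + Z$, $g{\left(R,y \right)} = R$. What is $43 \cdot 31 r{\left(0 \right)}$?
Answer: $\frac{62651}{6} \approx 10442.0$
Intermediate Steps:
$r{\left(N \right)} = 8 - \frac{1}{2 \left(3 + 2 N\right)}$ ($r{\left(N \right)} = 8 - \frac{1}{2 \left(N + \left(3 + N\right)\right)} = 8 - \frac{1}{2 \left(3 + 2 N\right)}$)
$43 \cdot 31 r{\left(0 \right)} = 43 \cdot 31 \frac{47 + 32 \cdot 0}{2 \left(3 + 2 \cdot 0\right)} = 1333 \frac{47 + 0}{2 \left(3 + 0\right)} = 1333 \cdot \frac{1}{2} \cdot \frac{1}{3} \cdot 47 = 1333 \cdot \frac{47}{6} = \frac{62651}{6}$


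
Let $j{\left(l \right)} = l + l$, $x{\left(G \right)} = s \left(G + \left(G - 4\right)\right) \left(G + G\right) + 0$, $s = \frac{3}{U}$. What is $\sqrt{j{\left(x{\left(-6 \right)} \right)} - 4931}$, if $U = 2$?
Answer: $i \sqrt{4355} \approx 65.992 i$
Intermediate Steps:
$s = \frac{3}{2} \approx 1.5$
$x{\left(G \right)} = 3 G \left(-4 + 2 G\right)$ ($x{\left(G \right)} = \frac{3 \left(G + \left(G - 4\right)\right) \left(G + G\right)}{2} + 0 = \frac{3 \left(G + \left(-4 + G\right)\right) 2 G}{2} + 0 = \frac{3 \left(-4 + 2 G\right) 2 G}{2} + 0 = \frac{3 \cdot 2 G \left(-4 + 2 G\right)}{2} + 0 = 3 G \left(-4 + 2 G\right) + 0 = 3 G \left(-4 + 2 G\right)$)
$j{\left(l \right)} = 2 l$
$\sqrt{j{\left(x{\left(-6 \right)} \right)} - 4931} = \sqrt{2 \cdot 6 \left(-6\right) \left(-2 - 6\right) - 4931} = \sqrt{2 \cdot 6 \left(-6\right) \left(-8\right) - 4931} = \sqrt{2 \cdot 288 - 4931} = \sqrt{576 - 4931} = \sqrt{-4355} = i \sqrt{4355}$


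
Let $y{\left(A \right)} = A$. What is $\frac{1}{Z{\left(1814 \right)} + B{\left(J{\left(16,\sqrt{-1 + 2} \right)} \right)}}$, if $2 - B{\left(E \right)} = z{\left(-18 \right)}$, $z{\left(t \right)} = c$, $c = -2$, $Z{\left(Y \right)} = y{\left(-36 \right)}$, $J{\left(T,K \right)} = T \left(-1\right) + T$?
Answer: $- \frac{1}{32} \approx -0.03125$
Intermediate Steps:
$J{\left(T,K \right)} = 0$ ($J{\left(T,K \right)} = - T + T = 0$)
$Z{\left(Y \right)} = -36$
$z{\left(t \right)} = -2$
$B{\left(E \right)} = 4$ ($B{\left(E \right)} = 2 - -2 = 2 + 2 = 4$)
$\frac{1}{Z{\left(1814 \right)} + B{\left(J{\left(16,\sqrt{-1 + 2} \right)} \right)}} = \frac{1}{-36 + 4} = \frac{1}{-32} = - \frac{1}{32}$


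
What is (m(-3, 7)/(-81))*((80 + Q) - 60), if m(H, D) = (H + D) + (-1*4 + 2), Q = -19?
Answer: -2/81 ≈ -0.024691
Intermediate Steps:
m(H, D) = -2 + D + H (m(H, D) = (D + H) + (-4 + 2) = (D + H) - 2 = -2 + D + H)
(m(-3, 7)/(-81))*((80 + Q) - 60) = ((-2 + 7 - 3)/(-81))*((80 - 19) - 60) = (2*(-1/81))*(61 - 60) = -2/81*1 = -2/81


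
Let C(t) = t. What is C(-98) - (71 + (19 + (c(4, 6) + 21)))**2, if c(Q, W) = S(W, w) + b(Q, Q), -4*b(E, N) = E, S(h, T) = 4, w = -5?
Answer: -13094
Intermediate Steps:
b(E, N) = -E/4
c(Q, W) = 4 - Q/4
C(-98) - (71 + (19 + (c(4, 6) + 21)))**2 = -98 - (71 + (19 + ((4 - 1/4*4) + 21)))**2 = -98 - (71 + (19 + ((4 - 1) + 21)))**2 = -98 - (71 + (19 + (3 + 21)))**2 = -98 - (71 + (19 + 24))**2 = -98 - (71 + 43)**2 = -98 - 1*114**2 = -98 - 1*12996 = -98 - 12996 = -13094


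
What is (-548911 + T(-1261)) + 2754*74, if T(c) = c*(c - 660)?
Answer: 2077266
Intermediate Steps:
T(c) = c*(-660 + c)
(-548911 + T(-1261)) + 2754*74 = (-548911 - 1261*(-660 - 1261)) + 2754*74 = (-548911 - 1261*(-1921)) + 203796 = (-548911 + 2422381) + 203796 = 1873470 + 203796 = 2077266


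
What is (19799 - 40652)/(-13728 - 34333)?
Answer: 20853/48061 ≈ 0.43389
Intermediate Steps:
(19799 - 40652)/(-13728 - 34333) = -20853/(-48061) = -20853*(-1/48061) = 20853/48061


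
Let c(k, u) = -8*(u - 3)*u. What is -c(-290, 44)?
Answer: 14432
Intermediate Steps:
c(k, u) = -8*u*(-3 + u) (c(k, u) = -8*(-3 + u)*u = -8*u*(-3 + u))
-c(-290, 44) = -8*44*(3 - 1*44) = -8*44*(3 - 44) = -8*44*(-41) = -1*(-14432) = 14432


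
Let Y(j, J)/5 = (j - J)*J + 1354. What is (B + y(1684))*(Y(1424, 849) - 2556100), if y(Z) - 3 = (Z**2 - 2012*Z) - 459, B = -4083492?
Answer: 502829916500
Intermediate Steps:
Y(j, J) = 6770 + 5*J*(j - J) (Y(j, J) = 5*((j - J)*J + 1354) = 5*(J*(j - J) + 1354) = 5*(1354 + J*(j - J)) = 6770 + 5*J*(j - J))
y(Z) = -456 + Z**2 - 2012*Z (y(Z) = 3 + ((Z**2 - 2012*Z) - 459) = 3 + (-459 + Z**2 - 2012*Z) = -456 + Z**2 - 2012*Z)
(B + y(1684))*(Y(1424, 849) - 2556100) = (-4083492 + (-456 + 1684**2 - 2012*1684))*((6770 - 5*849**2 + 5*849*1424) - 2556100) = (-4083492 + (-456 + 2835856 - 3388208))*((6770 - 5*720801 + 6044880) - 2556100) = (-4083492 - 552808)*((6770 - 3604005 + 6044880) - 2556100) = -4636300*(2447645 - 2556100) = -4636300*(-108455) = 502829916500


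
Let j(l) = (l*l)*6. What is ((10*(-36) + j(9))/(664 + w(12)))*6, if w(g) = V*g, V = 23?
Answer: 189/235 ≈ 0.80426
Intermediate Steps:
w(g) = 23*g
j(l) = 6*l² (j(l) = l²*6 = 6*l²)
((10*(-36) + j(9))/(664 + w(12)))*6 = ((10*(-36) + 6*9²)/(664 + 23*12))*6 = ((-360 + 6*81)/(664 + 276))*6 = ((-360 + 486)/940)*6 = (126*(1/940))*6 = (63/470)*6 = 189/235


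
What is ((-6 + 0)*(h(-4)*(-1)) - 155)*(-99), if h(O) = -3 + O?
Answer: 19503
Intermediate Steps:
((-6 + 0)*(h(-4)*(-1)) - 155)*(-99) = ((-6 + 0)*((-3 - 4)*(-1)) - 155)*(-99) = (-(-42)*(-1) - 155)*(-99) = (-6*7 - 155)*(-99) = (-42 - 155)*(-99) = -197*(-99) = 19503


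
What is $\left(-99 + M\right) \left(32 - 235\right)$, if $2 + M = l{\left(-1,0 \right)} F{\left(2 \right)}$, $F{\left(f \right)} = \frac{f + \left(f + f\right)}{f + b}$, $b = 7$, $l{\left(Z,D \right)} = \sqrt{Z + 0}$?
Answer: $20503 - \frac{406 i}{3} \approx 20503.0 - 135.33 i$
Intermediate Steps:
$l{\left(Z,D \right)} = \sqrt{Z}$
$F{\left(f \right)} = \frac{3 f}{7 + f}$ ($F{\left(f \right)} = \frac{f + \left(f + f\right)}{f + 7} = \frac{f + 2 f}{7 + f} = \frac{3 f}{7 + f}$)
$M = -2 + \frac{2 i}{3}$ ($M = -2 + \sqrt{-1} \cdot 3 \cdot 2 \frac{1}{7 + 2} = -2 + i 3 \cdot 2 \cdot \frac{1}{9} = -2 + i \frac{2}{3} = -2 + \frac{2 i}{3} \approx -2.0 + 0.66667 i$)
$\left(-99 + M\right) \left(32 - 235\right) = \left(-99 - \left(2 - \frac{2 i}{3}\right)\right) \left(32 - 235\right) = \left(-101 + \frac{2 i}{3}\right) \left(32 - 235\right) = \left(-101 + \frac{2 i}{3}\right) \left(-203\right) = 20503 - \frac{406 i}{3}$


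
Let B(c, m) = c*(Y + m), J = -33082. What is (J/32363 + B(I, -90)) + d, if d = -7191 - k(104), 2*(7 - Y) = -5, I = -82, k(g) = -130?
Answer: -14920062/32363 ≈ -461.02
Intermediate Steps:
Y = 19/2 (Y = 7 - 1/2*(-5) = 7 + 5/2 = 19/2 ≈ 9.5000)
B(c, m) = c*(19/2 + m)
d = -7061 (d = -7191 - 1*(-130) = -7191 + 130 = -7061)
(J/32363 + B(I, -90)) + d = (-33082/32363 + (1/2)*(-82)*(19 + 2*(-90))) - 7061 = (-33082*1/32363 + (1/2)*(-82)*(19 - 180)) - 7061 = (-33082/32363 + (1/2)*(-82)*(-161)) - 7061 = (-33082/32363 + 6601) - 7061 = 213595081/32363 - 7061 = -14920062/32363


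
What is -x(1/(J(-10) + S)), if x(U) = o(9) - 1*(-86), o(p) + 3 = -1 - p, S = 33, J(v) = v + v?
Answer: -73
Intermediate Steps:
J(v) = 2*v
o(p) = -4 - p (o(p) = -3 + (-1 - p) = -4 - p)
x(U) = 73 (x(U) = (-4 - 1*9) - 1*(-86) = (-4 - 9) + 86 = -13 + 86 = 73)
-x(1/(J(-10) + S)) = -1*73 = -73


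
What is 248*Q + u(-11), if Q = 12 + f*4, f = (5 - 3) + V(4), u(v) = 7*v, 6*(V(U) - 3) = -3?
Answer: 7363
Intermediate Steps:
V(U) = 5/2 (V(U) = 3 + (⅙)*(-3) = 3 - ½ = 5/2)
f = 9/2 (f = (5 - 3) + 5/2 = 2 + 5/2 = 9/2 ≈ 4.5000)
Q = 30 (Q = 12 + (9/2)*4 = 12 + 18 = 30)
248*Q + u(-11) = 248*30 + 7*(-11) = 7440 - 77 = 7363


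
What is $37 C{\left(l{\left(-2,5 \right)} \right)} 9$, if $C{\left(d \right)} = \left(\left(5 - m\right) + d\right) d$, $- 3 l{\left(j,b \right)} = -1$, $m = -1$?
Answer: $703$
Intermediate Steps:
$l{\left(j,b \right)} = \frac{1}{3}$ ($l{\left(j,b \right)} = \left(- \frac{1}{3}\right) \left(-1\right) = \frac{1}{3}$)
$C{\left(d \right)} = d \left(6 + d\right)$ ($C{\left(d \right)} = \left(\left(5 - -1\right) + d\right) d = \left(\left(5 + 1\right) + d\right) d = \left(6 + d\right) d = d \left(6 + d\right)$)
$37 C{\left(l{\left(-2,5 \right)} \right)} 9 = 37 \frac{6 + \frac{1}{3}}{3} \cdot 9 = 37 \cdot \frac{1}{3} \cdot \frac{19}{3} \cdot 9 = 37 \cdot \frac{19}{9} \cdot 9 = \frac{703}{9} \cdot 9 = 703$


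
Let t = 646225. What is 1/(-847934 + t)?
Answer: -1/201709 ≈ -4.9576e-6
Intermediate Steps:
1/(-847934 + t) = 1/(-847934 + 646225) = 1/(-201709) = -1/201709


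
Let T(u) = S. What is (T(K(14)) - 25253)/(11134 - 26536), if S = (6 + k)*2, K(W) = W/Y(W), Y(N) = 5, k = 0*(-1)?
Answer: 25241/15402 ≈ 1.6388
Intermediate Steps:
k = 0
K(W) = W/5
S = 12 (S = (6 + 0)*2 = 6*2 = 12)
T(u) = 12
(T(K(14)) - 25253)/(11134 - 26536) = (12 - 25253)/(11134 - 26536) = -25241/(-15402) = -25241*(-1/15402) = 25241/15402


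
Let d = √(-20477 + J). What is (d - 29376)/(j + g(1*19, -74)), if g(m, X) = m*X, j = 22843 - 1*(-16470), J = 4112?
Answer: -29376/37907 + I*√16365/37907 ≈ -0.77495 + 0.0033747*I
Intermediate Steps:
d = I*√16365 (d = √(-20477 + 4112) = √(-16365) = I*√16365 ≈ 127.93*I)
j = 39313 (j = 22843 + 16470 = 39313)
g(m, X) = X*m
(d - 29376)/(j + g(1*19, -74)) = (I*√16365 - 29376)/(39313 - 74*19) = (-29376 + I*√16365)/(39313 - 74*19) = (-29376 + I*√16365)/(39313 - 1406) = (-29376 + I*√16365)/37907 = (-29376 + I*√16365)*(1/37907) = -29376/37907 + I*√16365/37907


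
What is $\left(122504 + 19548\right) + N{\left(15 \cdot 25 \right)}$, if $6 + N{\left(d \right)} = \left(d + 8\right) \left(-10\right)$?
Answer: $138216$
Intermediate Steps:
$N{\left(d \right)} = -86 - 10 d$ ($N{\left(d \right)} = -6 + \left(d + 8\right) \left(-10\right) = -6 + \left(8 + d\right) \left(-10\right) = -6 - \left(80 + 10 d\right) = -86 - 10 d$)
$\left(122504 + 19548\right) + N{\left(15 \cdot 25 \right)} = \left(122504 + 19548\right) - \left(86 + 10 \cdot 15 \cdot 25\right) = 142052 - 3836 = 138216$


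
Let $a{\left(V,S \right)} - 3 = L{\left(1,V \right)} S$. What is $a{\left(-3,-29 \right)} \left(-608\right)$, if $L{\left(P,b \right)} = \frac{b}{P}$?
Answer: $-54720$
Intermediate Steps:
$a{\left(V,S \right)} = 3 + S V$ ($a{\left(V,S \right)} = 3 + \frac{V}{1} S = 3 + V 1 S = 3 + V S = 3 + S V$)
$a{\left(-3,-29 \right)} \left(-608\right) = \left(3 - -87\right) \left(-608\right) = \left(3 + 87\right) \left(-608\right) = 90 \left(-608\right) = -54720$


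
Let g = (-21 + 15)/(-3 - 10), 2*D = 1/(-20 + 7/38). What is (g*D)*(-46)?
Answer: 1748/3263 ≈ 0.53570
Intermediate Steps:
D = -19/753 (D = 1/(2*(-20 + 7/38)) = 1/(2*(-753/38)) = (½)*(-38/753) = -19/753 ≈ -0.025232)
g = 6/13 (g = -6/(-13) = -6*(-1/13) = 6/13 ≈ 0.46154)
(g*D)*(-46) = ((6/13)*(-19/753))*(-46) = -38/3263*(-46) = 1748/3263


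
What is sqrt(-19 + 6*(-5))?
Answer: 7*I ≈ 7.0*I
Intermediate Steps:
sqrt(-19 + 6*(-5)) = sqrt(-19 - 30) = sqrt(-49) = 7*I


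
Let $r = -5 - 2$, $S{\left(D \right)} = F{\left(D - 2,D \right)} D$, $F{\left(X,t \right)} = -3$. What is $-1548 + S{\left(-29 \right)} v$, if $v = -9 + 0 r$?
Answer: $-2331$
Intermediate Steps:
$S{\left(D \right)} = - 3 D$
$r = -7$
$v = -9$ ($v = -9 + 0 \left(-7\right) = -9 + 0 = -9$)
$-1548 + S{\left(-29 \right)} v = -1548 + \left(-3\right) \left(-29\right) \left(-9\right) = -1548 + 87 \left(-9\right) = -1548 - 783 = -2331$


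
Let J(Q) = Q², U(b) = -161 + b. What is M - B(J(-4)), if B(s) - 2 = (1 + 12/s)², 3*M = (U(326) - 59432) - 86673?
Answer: -2335283/48 ≈ -48652.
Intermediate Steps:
M = -145940/3 (M = (((-161 + 326) - 59432) - 86673)/3 = ((165 - 59432) - 86673)/3 = (-59267 - 86673)/3 = (⅓)*(-145940) = -145940/3 ≈ -48647.)
B(s) = 2 + (1 + 12/s)²
M - B(J(-4)) = -145940/3 - (2 + (12 + (-4)²)²/((-4)²)²) = -145940/3 - (2 + (12 + 16)²/16²) = -145940/3 - (2 + (1/256)*28²) = -145940/3 - (2 + (1/256)*784) = -145940/3 - (2 + 49/16) = -145940/3 - 1*81/16 = -145940/3 - 81/16 = -2335283/48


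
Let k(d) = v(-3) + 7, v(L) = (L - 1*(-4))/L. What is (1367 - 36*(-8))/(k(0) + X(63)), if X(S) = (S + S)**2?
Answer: 4965/47648 ≈ 0.10420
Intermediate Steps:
v(L) = (4 + L)/L (v(L) = (L + 4)/L = (4 + L)/L)
k(d) = 20/3 (k(d) = (4 - 3)/(-3) + 7 = -1/3*1 + 7 = -1/3 + 7 = 20/3)
X(S) = 4*S**2 (X(S) = (2*S)**2 = 4*S**2)
(1367 - 36*(-8))/(k(0) + X(63)) = (1367 - 36*(-8))/(20/3 + 4*63**2) = (1367 + 288)/(20/3 + 4*3969) = 1655/(20/3 + 15876) = 1655/(47648/3) = 1655*(3/47648) = 4965/47648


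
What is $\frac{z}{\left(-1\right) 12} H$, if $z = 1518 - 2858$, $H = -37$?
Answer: $- \frac{12395}{3} \approx -4131.7$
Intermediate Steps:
$z = -1340$ ($z = 1518 - 2858 = -1340$)
$\frac{z}{\left(-1\right) 12} H = - \frac{1340}{\left(-1\right) 12} \left(-37\right) = - \frac{1340}{-12} \left(-37\right) = \left(-1340\right) \left(- \frac{1}{12}\right) \left(-37\right) = \frac{335}{3} \left(-37\right) = - \frac{12395}{3}$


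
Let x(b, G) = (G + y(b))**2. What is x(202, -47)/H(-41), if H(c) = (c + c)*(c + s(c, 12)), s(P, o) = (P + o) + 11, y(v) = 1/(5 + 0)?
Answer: 27378/60475 ≈ 0.45272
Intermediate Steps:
y(v) = 1/5
s(P, o) = 11 + P + o
H(c) = 2*c*(23 + 2*c) (H(c) = (c + c)*(c + (11 + c + 12)) = (2*c)*(c + (23 + c)) = (2*c)*(23 + 2*c) = 2*c*(23 + 2*c))
x(b, G) = (1/5 + G)**2 (x(b, G) = (G + 1/5)**2 = (1/5 + G)**2)
x(202, -47)/H(-41) = ((1 + 5*(-47))**2/25)/((2*(-41)*(23 + 2*(-41)))) = ((1 - 235)**2/25)/((2*(-41)*(23 - 82))) = ((1/25)*(-234)**2)/((2*(-41)*(-59))) = ((1/25)*54756)/4838 = (54756/25)*(1/4838) = 27378/60475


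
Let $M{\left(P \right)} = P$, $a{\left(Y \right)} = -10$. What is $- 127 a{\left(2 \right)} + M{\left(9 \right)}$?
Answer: $1279$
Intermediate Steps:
$- 127 a{\left(2 \right)} + M{\left(9 \right)} = \left(-127\right) \left(-10\right) + 9 = 1270 + 9 = 1279$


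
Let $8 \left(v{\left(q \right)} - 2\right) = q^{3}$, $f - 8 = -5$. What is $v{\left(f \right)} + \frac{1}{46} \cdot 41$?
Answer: $\frac{1153}{184} \approx 6.2663$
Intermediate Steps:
$f = 3$ ($f = 8 - 5 = 3$)
$v{\left(q \right)} = 2 + \frac{q^{3}}{8}$
$v{\left(f \right)} + \frac{1}{46} \cdot 41 = \left(2 + \frac{3^{3}}{8}\right) + \frac{1}{46} \cdot 41 = \left(2 + \frac{1}{8} \cdot 27\right) + \frac{1}{46} \cdot 41 = \left(2 + \frac{27}{8}\right) + \frac{41}{46} = \frac{43}{8} + \frac{41}{46} = \frac{1153}{184}$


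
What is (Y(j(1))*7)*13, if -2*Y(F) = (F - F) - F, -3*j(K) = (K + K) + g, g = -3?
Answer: 91/6 ≈ 15.167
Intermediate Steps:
j(K) = 1 - 2*K/3 (j(K) = -((K + K) - 3)/3 = -(2*K - 3)/3 = -(-3 + 2*K)/3 = 1 - 2*K/3)
Y(F) = F/2 (Y(F) = -((F - F) - F)/2 = -(0 - F)/2 = -(-1)*F/2 = F/2)
(Y(j(1))*7)*13 = (((1 - 2/3*1)/2)*7)*13 = (((1 - 2/3)/2)*7)*13 = (((1/2)*(1/3))*7)*13 = ((1/6)*7)*13 = (7/6)*13 = 91/6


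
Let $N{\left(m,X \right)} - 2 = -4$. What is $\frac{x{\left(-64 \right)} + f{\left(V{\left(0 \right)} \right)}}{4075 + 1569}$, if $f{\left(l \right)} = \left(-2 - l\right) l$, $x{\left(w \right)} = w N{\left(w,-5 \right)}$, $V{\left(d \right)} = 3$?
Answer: $\frac{113}{5644} \approx 0.020021$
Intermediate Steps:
$N{\left(m,X \right)} = -2$ ($N{\left(m,X \right)} = 2 - 4 = -2$)
$x{\left(w \right)} = - 2 w$ ($x{\left(w \right)} = w \left(-2\right) = - 2 w$)
$f{\left(l \right)} = l \left(-2 - l\right)$
$\frac{x{\left(-64 \right)} + f{\left(V{\left(0 \right)} \right)}}{4075 + 1569} = \frac{\left(-2\right) \left(-64\right) - 3 \left(2 + 3\right)}{4075 + 1569} = \frac{128 - 3 \cdot 5}{5644} = \left(128 - 15\right) \frac{1}{5644} = 113 \cdot \frac{1}{5644} = \frac{113}{5644}$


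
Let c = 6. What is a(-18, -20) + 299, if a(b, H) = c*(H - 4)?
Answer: 155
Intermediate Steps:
a(b, H) = -24 + 6*H (a(b, H) = 6*(H - 4) = 6*(-4 + H) = -24 + 6*H)
a(-18, -20) + 299 = (-24 + 6*(-20)) + 299 = (-24 - 120) + 299 = -144 + 299 = 155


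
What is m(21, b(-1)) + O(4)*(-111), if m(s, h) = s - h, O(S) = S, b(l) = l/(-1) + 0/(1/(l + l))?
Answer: -424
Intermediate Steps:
b(l) = -l (b(l) = l*(-1) + 0/(1/(2*l)) = -l + 0/((1/(2*l))) = -l + 0*(2*l) = -l + 0 = -l)
m(21, b(-1)) + O(4)*(-111) = (21 - (-1)*(-1)) + 4*(-111) = (21 - 1*1) - 444 = (21 - 1) - 444 = 20 - 444 = -424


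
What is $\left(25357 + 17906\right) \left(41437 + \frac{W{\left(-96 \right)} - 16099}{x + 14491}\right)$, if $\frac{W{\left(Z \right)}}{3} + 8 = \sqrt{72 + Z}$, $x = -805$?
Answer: $\frac{8178014393439}{4562} + \frac{43263 i \sqrt{6}}{2281} \approx 1.7926 \cdot 10^{9} + 46.459 i$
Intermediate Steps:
$W{\left(Z \right)} = -24 + 3 \sqrt{72 + Z}$
$\left(25357 + 17906\right) \left(41437 + \frac{W{\left(-96 \right)} - 16099}{x + 14491}\right) = \left(25357 + 17906\right) \left(41437 + \frac{\left(-24 + 3 \sqrt{72 - 96}\right) - 16099}{-805 + 14491}\right) = 43263 \left(41437 + \frac{\left(-24 + 3 \sqrt{-24}\right) - 16099}{13686}\right) = 43263 \left(41437 + \left(\left(-24 + 3 \cdot 2 i \sqrt{6}\right) - 16099\right) \frac{1}{13686}\right) = 43263 \left(41437 + \left(\left(-24 + 6 i \sqrt{6}\right) - 16099\right) \frac{1}{13686}\right) = 43263 \left(41437 + \left(-16123 + 6 i \sqrt{6}\right) \frac{1}{13686}\right) = 43263 \left(41437 - \left(\frac{16123}{13686} - \frac{i \sqrt{6}}{2281}\right)\right) = 43263 \left(\frac{567090659}{13686} + \frac{i \sqrt{6}}{2281}\right) = \frac{8178014393439}{4562} + \frac{43263 i \sqrt{6}}{2281}$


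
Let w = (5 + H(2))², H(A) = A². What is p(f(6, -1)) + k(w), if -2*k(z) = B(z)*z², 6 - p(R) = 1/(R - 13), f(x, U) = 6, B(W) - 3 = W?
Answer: -1928891/7 ≈ -2.7556e+5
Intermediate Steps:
B(W) = 3 + W
p(R) = 6 - 1/(-13 + R) (p(R) = 6 - 1/(R - 13) = 6 - 1/(-13 + R))
w = 81 (w = (5 + 2²)² = (5 + 4)² = 9² = 81)
k(z) = -z²*(3 + z)/2 (k(z) = -(3 + z)*z²/2 = -z²*(3 + z)/2)
p(f(6, -1)) + k(w) = (-79 + 6*6)/(-13 + 6) + (½)*81²*(-3 - 1*81) = (-79 + 36)/(-7) + (½)*6561*(-3 - 81) = -⅐*(-43) + (½)*6561*(-84) = 43/7 - 275562 = -1928891/7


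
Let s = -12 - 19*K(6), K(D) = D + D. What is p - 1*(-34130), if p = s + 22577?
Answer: 56467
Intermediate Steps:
K(D) = 2*D
s = -240 (s = -12 - 38*6 = -12 - 19*12 = -12 - 228 = -240)
p = 22337 (p = -240 + 22577 = 22337)
p - 1*(-34130) = 22337 - 1*(-34130) = 22337 + 34130 = 56467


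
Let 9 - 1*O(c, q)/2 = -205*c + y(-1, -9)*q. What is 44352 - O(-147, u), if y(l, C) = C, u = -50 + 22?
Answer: 105108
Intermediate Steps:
u = -28
O(c, q) = 18 + 18*q + 410*c (O(c, q) = 18 - 2*(-205*c - 9*q) = 18 + (18*q + 410*c) = 18 + 18*q + 410*c)
44352 - O(-147, u) = 44352 - (18 + 18*(-28) + 410*(-147)) = 44352 - (18 - 504 - 60270) = 44352 - 1*(-60756) = 44352 + 60756 = 105108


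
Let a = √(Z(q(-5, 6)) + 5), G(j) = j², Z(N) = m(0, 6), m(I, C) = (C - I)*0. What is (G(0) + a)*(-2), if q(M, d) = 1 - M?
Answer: -2*√5 ≈ -4.4721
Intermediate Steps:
m(I, C) = 0
Z(N) = 0
a = √5 (a = √(0 + 5) = √5 ≈ 2.2361)
(G(0) + a)*(-2) = (0² + √5)*(-2) = (0 + √5)*(-2) = √5*(-2) = -2*√5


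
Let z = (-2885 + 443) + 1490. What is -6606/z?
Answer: 3303/476 ≈ 6.9391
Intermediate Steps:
z = -952 (z = -2442 + 1490 = -952)
-6606/z = -6606/(-952) = -6606*(-1/952) = 3303/476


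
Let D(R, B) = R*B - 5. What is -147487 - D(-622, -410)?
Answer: -402502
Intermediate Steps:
D(R, B) = -5 + B*R (D(R, B) = B*R - 5 = -5 + B*R)
-147487 - D(-622, -410) = -147487 - (-5 - 410*(-622)) = -147487 - (-5 + 255020) = -147487 - 1*255015 = -147487 - 255015 = -402502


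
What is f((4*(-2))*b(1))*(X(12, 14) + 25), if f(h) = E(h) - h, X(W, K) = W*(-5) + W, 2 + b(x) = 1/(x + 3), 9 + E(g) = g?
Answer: 207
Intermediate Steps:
E(g) = -9 + g
b(x) = -2 + 1/(3 + x) (b(x) = -2 + 1/(x + 3) = -2 + 1/(3 + x))
X(W, K) = -4*W (X(W, K) = -5*W + W = -4*W)
f(h) = -9 (f(h) = (-9 + h) - h = -9)
f((4*(-2))*b(1))*(X(12, 14) + 25) = -9*(-4*12 + 25) = -9*(-48 + 25) = -9*(-23) = 207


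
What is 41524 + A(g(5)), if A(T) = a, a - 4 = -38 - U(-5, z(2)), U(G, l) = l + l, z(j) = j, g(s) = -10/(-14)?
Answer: 41486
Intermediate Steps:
g(s) = 5/7 (g(s) = -10*(-1/14) = 5/7)
U(G, l) = 2*l
a = -38 (a = 4 + (-38 - 2*2) = 4 + (-38 - 1*4) = 4 + (-38 - 4) = 4 - 42 = -38)
A(T) = -38
41524 + A(g(5)) = 41524 - 38 = 41486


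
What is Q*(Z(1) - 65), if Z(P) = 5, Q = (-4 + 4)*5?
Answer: 0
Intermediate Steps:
Q = 0 (Q = 0*5 = 0)
Q*(Z(1) - 65) = 0*(5 - 65) = 0*(-60) = 0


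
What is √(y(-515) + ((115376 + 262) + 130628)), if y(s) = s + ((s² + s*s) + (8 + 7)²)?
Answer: √776426 ≈ 881.15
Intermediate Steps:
y(s) = 225 + s + 2*s² (y(s) = s + ((s² + s²) + 15²) = s + (2*s² + 225) = s + (225 + 2*s²) = 225 + s + 2*s²)
√(y(-515) + ((115376 + 262) + 130628)) = √((225 - 515 + 2*(-515)²) + ((115376 + 262) + 130628)) = √((225 - 515 + 2*265225) + (115638 + 130628)) = √((225 - 515 + 530450) + 246266) = √(530160 + 246266) = √776426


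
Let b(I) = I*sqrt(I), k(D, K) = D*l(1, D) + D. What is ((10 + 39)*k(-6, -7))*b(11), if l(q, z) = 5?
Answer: -19404*sqrt(11) ≈ -64356.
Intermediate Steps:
k(D, K) = 6*D (k(D, K) = D*5 + D = 5*D + D = 6*D)
b(I) = I**(3/2)
((10 + 39)*k(-6, -7))*b(11) = ((10 + 39)*(6*(-6)))*11**(3/2) = (49*(-36))*(11*sqrt(11)) = -19404*sqrt(11)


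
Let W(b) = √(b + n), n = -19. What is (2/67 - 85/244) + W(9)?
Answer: -5207/16348 + I*√10 ≈ -0.31851 + 3.1623*I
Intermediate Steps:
W(b) = √(-19 + b) (W(b) = √(b - 19) = √(-19 + b))
(2/67 - 85/244) + W(9) = (2/67 - 85/244) + √(-19 + 9) = (2*(1/67) - 85*1/244) + √(-10) = (2/67 - 85/244) + I*√10 = -5207/16348 + I*√10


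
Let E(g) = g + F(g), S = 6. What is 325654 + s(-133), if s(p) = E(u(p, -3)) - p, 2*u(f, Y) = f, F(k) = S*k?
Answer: 650643/2 ≈ 3.2532e+5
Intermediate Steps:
F(k) = 6*k
u(f, Y) = f/2
E(g) = 7*g (E(g) = g + 6*g = 7*g)
s(p) = 5*p/2 (s(p) = 7*(p/2) - p = 7*p/2 - p = 5*p/2)
325654 + s(-133) = 325654 + (5/2)*(-133) = 325654 - 665/2 = 650643/2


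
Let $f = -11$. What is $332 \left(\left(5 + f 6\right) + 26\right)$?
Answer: $-11620$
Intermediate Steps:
$332 \left(\left(5 + f 6\right) + 26\right) = 332 \left(\left(5 - 66\right) + 26\right) = 332 \left(-61 + 26\right) = 332 \left(-35\right) = -11620$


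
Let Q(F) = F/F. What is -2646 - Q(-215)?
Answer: -2647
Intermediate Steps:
Q(F) = 1
-2646 - Q(-215) = -2646 - 1*1 = -2646 - 1 = -2647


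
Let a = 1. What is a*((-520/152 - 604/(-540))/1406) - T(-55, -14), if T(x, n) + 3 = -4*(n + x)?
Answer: -492275188/1803195 ≈ -273.00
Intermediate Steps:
T(x, n) = -3 - 4*n - 4*x (T(x, n) = -3 - 4*(n + x) = -3 + (-4*n - 4*x) = -3 - 4*n - 4*x)
a*((-520/152 - 604/(-540))/1406) - T(-55, -14) = 1*((-520/152 - 604/(-540))/1406) - (-3 - 4*(-14) - 4*(-55)) = 1*((-520*1/152 - 604*(-1/540))*(1/1406)) - (-3 + 56 + 220) = 1*((-65/19 + 151/135)*(1/1406)) - 1*273 = 1*(-5906/2565*1/1406) - 273 = 1*(-2953/1803195) - 273 = -2953/1803195 - 273 = -492275188/1803195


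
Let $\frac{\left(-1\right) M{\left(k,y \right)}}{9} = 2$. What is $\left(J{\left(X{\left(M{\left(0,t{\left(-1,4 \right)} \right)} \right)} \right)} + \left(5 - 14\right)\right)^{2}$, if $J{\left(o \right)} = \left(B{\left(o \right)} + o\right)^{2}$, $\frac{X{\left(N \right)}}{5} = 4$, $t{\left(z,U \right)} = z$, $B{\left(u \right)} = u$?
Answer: $2531281$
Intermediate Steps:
$M{\left(k,y \right)} = -18$ ($M{\left(k,y \right)} = \left(-9\right) 2 = -18$)
$X{\left(N \right)} = 20$ ($X{\left(N \right)} = 5 \cdot 4 = 20$)
$J{\left(o \right)} = 4 o^{2}$ ($J{\left(o \right)} = \left(o + o\right)^{2} = \left(2 o\right)^{2} = 4 o^{2}$)
$\left(J{\left(X{\left(M{\left(0,t{\left(-1,4 \right)} \right)} \right)} \right)} + \left(5 - 14\right)\right)^{2} = \left(4 \cdot 20^{2} + \left(5 - 14\right)\right)^{2} = \left(4 \cdot 400 - 9\right)^{2} = \left(1600 - 9\right)^{2} = 1591^{2} = 2531281$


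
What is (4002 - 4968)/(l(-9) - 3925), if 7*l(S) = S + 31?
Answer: 2254/9151 ≈ 0.24631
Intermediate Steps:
l(S) = 31/7 + S/7 (l(S) = (S + 31)/7 = (31 + S)/7 = 31/7 + S/7)
(4002 - 4968)/(l(-9) - 3925) = (4002 - 4968)/((31/7 + (⅐)*(-9)) - 3925) = -966/((31/7 - 9/7) - 3925) = -966/(22/7 - 3925) = -966/(-27453/7) = -966*(-7/27453) = 2254/9151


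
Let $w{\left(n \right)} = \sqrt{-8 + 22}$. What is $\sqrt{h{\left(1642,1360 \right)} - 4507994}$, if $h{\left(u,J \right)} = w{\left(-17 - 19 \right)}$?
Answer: $\sqrt{-4507994 + \sqrt{14}} \approx 2123.2 i$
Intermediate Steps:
$w{\left(n \right)} = \sqrt{14}$
$h{\left(u,J \right)} = \sqrt{14}$
$\sqrt{h{\left(1642,1360 \right)} - 4507994} = \sqrt{\sqrt{14} - 4507994} = \sqrt{-4507994 + \sqrt{14}}$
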